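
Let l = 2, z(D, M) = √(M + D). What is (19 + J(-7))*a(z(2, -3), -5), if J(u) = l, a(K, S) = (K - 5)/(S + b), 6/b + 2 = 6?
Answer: 30 - 6*I ≈ 30.0 - 6.0*I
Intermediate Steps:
b = 3/2 (b = 6/(-2 + 6) = 6/4 = 6*(¼) = 3/2 ≈ 1.5000)
z(D, M) = √(D + M)
a(K, S) = (-5 + K)/(3/2 + S) (a(K, S) = (K - 5)/(S + 3/2) = (-5 + K)/(3/2 + S))
J(u) = 2
(19 + J(-7))*a(z(2, -3), -5) = (19 + 2)*(2*(-5 + √(2 - 3))/(3 + 2*(-5))) = 21*(2*(-5 + √(-1))/(3 - 10)) = 21*(2*(-5 + I)/(-7)) = 21*(2*(-⅐)*(-5 + I)) = 21*(10/7 - 2*I/7) = 30 - 6*I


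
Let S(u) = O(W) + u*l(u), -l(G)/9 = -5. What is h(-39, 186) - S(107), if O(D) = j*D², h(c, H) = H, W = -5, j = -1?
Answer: -4604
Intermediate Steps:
l(G) = 45 (l(G) = -9*(-5) = 45)
O(D) = -D²
S(u) = -25 + 45*u (S(u) = -1*(-5)² + u*45 = -1*25 + 45*u = -25 + 45*u)
h(-39, 186) - S(107) = 186 - (-25 + 45*107) = 186 - (-25 + 4815) = 186 - 1*4790 = 186 - 4790 = -4604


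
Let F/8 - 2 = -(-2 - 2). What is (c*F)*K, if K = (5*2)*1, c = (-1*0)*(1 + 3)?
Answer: 0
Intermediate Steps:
c = 0 (c = 0*4 = 0)
F = 48 (F = 16 + 8*(-(-2 - 2)) = 16 + 8*(-1*(-4)) = 16 + 8*4 = 16 + 32 = 48)
K = 10 (K = 10*1 = 10)
(c*F)*K = (0*48)*10 = 0*10 = 0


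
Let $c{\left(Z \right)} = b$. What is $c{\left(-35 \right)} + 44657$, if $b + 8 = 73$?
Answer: $44722$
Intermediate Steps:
$b = 65$ ($b = -8 + 73 = 65$)
$c{\left(Z \right)} = 65$
$c{\left(-35 \right)} + 44657 = 65 + 44657 = 44722$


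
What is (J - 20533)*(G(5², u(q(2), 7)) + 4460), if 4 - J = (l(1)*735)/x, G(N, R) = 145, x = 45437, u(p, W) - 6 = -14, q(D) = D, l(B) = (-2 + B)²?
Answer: -613633951620/6491 ≈ -9.4536e+7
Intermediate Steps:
u(p, W) = -8 (u(p, W) = 6 - 14 = -8)
J = 25859/6491 (J = 4 - (-2 + 1)²*735/45437 = 4 - (-1)²*735/45437 = 4 - 1*735/45437 = 4 - 735/45437 = 4 - 1*105/6491 = 4 - 105/6491 = 25859/6491 ≈ 3.9838)
(J - 20533)*(G(5², u(q(2), 7)) + 4460) = (25859/6491 - 20533)*(145 + 4460) = -133253844/6491*4605 = -613633951620/6491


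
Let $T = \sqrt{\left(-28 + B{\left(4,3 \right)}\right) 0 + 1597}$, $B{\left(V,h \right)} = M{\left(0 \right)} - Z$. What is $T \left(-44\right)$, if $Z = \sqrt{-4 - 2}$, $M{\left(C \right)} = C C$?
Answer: $- 44 \sqrt{1597} \approx -1758.3$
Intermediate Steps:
$M{\left(C \right)} = C^{2}$
$Z = i \sqrt{6}$ ($Z = \sqrt{-6} = i \sqrt{6} \approx 2.4495 i$)
$B{\left(V,h \right)} = - i \sqrt{6}$ ($B{\left(V,h \right)} = 0^{2} - i \sqrt{6} = 0 - i \sqrt{6} = - i \sqrt{6}$)
$T = \sqrt{1597}$ ($T = \sqrt{\left(-28 - i \sqrt{6}\right) 0 + 1597} = \sqrt{0 + 1597} = \sqrt{1597} \approx 39.962$)
$T \left(-44\right) = \sqrt{1597} \left(-44\right) = - 44 \sqrt{1597}$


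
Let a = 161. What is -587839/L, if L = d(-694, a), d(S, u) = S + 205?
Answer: 587839/489 ≈ 1202.1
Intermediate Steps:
d(S, u) = 205 + S
L = -489 (L = 205 - 694 = -489)
-587839/L = -587839/(-489) = -587839*(-1/489) = 587839/489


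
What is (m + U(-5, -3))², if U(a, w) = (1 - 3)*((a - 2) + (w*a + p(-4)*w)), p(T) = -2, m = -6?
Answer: 1156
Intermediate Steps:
U(a, w) = 4 - 2*a + 4*w - 2*a*w (U(a, w) = (1 - 3)*((a - 2) + (w*a - 2*w)) = -2*((-2 + a) + (a*w - 2*w)) = -2*((-2 + a) + (-2*w + a*w)) = -2*(-2 + a - 2*w + a*w) = 4 - 2*a + 4*w - 2*a*w)
(m + U(-5, -3))² = (-6 + (4 - 2*(-5) + 4*(-3) - 2*(-5)*(-3)))² = (-6 + (4 + 10 - 12 - 30))² = (-6 - 28)² = (-34)² = 1156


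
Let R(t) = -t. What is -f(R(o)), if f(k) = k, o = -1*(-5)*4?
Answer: 20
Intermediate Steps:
o = 20 (o = 5*4 = 20)
-f(R(o)) = -(-1)*20 = -1*(-20) = 20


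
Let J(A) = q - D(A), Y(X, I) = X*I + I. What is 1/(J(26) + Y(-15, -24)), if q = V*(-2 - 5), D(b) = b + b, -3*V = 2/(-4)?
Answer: 6/1697 ≈ 0.0035357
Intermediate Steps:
V = 1/6 (V = -2/(3*(-4)) = -2*(-1)/(3*4) = -1/3*(-1/2) = 1/6 ≈ 0.16667)
D(b) = 2*b
q = -7/6 (q = (-2 - 5)/6 = (1/6)*(-7) = -7/6 ≈ -1.1667)
Y(X, I) = I + I*X (Y(X, I) = I*X + I = I + I*X)
J(A) = -7/6 - 2*A
1/(J(26) + Y(-15, -24)) = 1/((-7/6 - 2*26) - 24*(1 - 15)) = 1/((-7/6 - 52) - 24*(-14)) = 1/(-319/6 + 336) = 1/(1697/6) = 6/1697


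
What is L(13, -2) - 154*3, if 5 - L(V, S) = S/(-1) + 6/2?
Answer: -462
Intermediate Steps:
L(V, S) = 2 + S (L(V, S) = 5 - (S/(-1) + 6/2) = 5 - (S*(-1) + 6*(½)) = 5 - (-S + 3) = 5 - (3 - S) = 5 + (-3 + S) = 2 + S)
L(13, -2) - 154*3 = (2 - 2) - 154*3 = 0 - 22*21 = 0 - 462 = -462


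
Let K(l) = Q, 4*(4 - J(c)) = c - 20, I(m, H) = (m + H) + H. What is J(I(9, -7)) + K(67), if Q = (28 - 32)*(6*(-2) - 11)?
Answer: 409/4 ≈ 102.25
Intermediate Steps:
I(m, H) = m + 2*H (I(m, H) = (H + m) + H = m + 2*H)
J(c) = 9 - c/4 (J(c) = 4 - (c - 20)/4 = 4 - (-20 + c)/4 = 4 + (5 - c/4) = 9 - c/4)
Q = 92 (Q = -4*(-12 - 11) = -4*(-23) = 92)
K(l) = 92
J(I(9, -7)) + K(67) = (9 - (9 + 2*(-7))/4) + 92 = (9 - (9 - 14)/4) + 92 = (9 - ¼*(-5)) + 92 = (9 + 5/4) + 92 = 41/4 + 92 = 409/4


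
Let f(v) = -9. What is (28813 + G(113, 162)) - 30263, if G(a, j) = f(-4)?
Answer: -1459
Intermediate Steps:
G(a, j) = -9
(28813 + G(113, 162)) - 30263 = (28813 - 9) - 30263 = 28804 - 30263 = -1459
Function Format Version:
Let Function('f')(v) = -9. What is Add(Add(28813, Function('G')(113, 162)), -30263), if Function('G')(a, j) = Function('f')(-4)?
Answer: -1459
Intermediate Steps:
Function('G')(a, j) = -9
Add(Add(28813, Function('G')(113, 162)), -30263) = Add(Add(28813, -9), -30263) = Add(28804, -30263) = -1459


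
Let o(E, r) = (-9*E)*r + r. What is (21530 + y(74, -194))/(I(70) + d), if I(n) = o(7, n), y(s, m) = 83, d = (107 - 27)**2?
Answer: 21613/2060 ≈ 10.492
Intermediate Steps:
d = 6400 (d = 80**2 = 6400)
o(E, r) = r - 9*E*r (o(E, r) = -9*E*r + r = r - 9*E*r)
I(n) = -62*n (I(n) = n*(1 - 9*7) = n*(1 - 63) = n*(-62) = -62*n)
(21530 + y(74, -194))/(I(70) + d) = (21530 + 83)/(-62*70 + 6400) = 21613/(-4340 + 6400) = 21613/2060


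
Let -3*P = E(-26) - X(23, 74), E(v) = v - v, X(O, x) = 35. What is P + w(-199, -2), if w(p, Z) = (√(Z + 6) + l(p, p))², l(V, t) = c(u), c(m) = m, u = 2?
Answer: 83/3 ≈ 27.667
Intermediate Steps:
l(V, t) = 2
E(v) = 0
w(p, Z) = (2 + √(6 + Z))² (w(p, Z) = (√(Z + 6) + 2)² = (√(6 + Z) + 2)² = (2 + √(6 + Z))²)
P = 35/3 (P = -(0 - 1*35)/3 = -(0 - 35)/3 = -⅓*(-35) = 35/3 ≈ 11.667)
P + w(-199, -2) = 35/3 + (2 + √(6 - 2))² = 35/3 + (2 + √4)² = 35/3 + (2 + 2)² = 35/3 + 4² = 35/3 + 16 = 83/3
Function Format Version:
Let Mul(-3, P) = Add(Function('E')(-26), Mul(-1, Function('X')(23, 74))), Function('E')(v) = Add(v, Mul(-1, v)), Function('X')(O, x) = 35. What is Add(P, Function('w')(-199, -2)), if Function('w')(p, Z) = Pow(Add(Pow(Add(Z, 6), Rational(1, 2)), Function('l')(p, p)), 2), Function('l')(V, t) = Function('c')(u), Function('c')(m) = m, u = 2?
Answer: Rational(83, 3) ≈ 27.667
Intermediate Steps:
Function('l')(V, t) = 2
Function('E')(v) = 0
Function('w')(p, Z) = Pow(Add(2, Pow(Add(6, Z), Rational(1, 2))), 2) (Function('w')(p, Z) = Pow(Add(Pow(Add(Z, 6), Rational(1, 2)), 2), 2) = Pow(Add(Pow(Add(6, Z), Rational(1, 2)), 2), 2) = Pow(Add(2, Pow(Add(6, Z), Rational(1, 2))), 2))
P = Rational(35, 3) (P = Mul(Rational(-1, 3), Add(0, Mul(-1, 35))) = Mul(Rational(-1, 3), Add(0, -35)) = Mul(Rational(-1, 3), -35) = Rational(35, 3) ≈ 11.667)
Add(P, Function('w')(-199, -2)) = Add(Rational(35, 3), Pow(Add(2, Pow(Add(6, -2), Rational(1, 2))), 2)) = Add(Rational(35, 3), Pow(Add(2, Pow(4, Rational(1, 2))), 2)) = Add(Rational(35, 3), Pow(Add(2, 2), 2)) = Add(Rational(35, 3), Pow(4, 2)) = Add(Rational(35, 3), 16) = Rational(83, 3)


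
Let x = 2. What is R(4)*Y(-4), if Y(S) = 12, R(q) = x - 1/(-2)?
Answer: 30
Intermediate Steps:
R(q) = 5/2 (R(q) = 2 - 1/(-2) = 2 - 1*(-½) = 2 + ½ = 5/2)
R(4)*Y(-4) = (5/2)*12 = 30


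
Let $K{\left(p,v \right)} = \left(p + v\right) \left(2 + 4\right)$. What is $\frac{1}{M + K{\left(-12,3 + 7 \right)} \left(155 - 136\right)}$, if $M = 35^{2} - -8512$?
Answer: $\frac{1}{9509} \approx 0.00010516$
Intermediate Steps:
$K{\left(p,v \right)} = 6 p + 6 v$ ($K{\left(p,v \right)} = \left(p + v\right) 6 = 6 p + 6 v$)
$M = 9737$ ($M = 1225 + 8512 = 9737$)
$\frac{1}{M + K{\left(-12,3 + 7 \right)} \left(155 - 136\right)} = \frac{1}{9737 + \left(6 \left(-12\right) + 6 \left(3 + 7\right)\right) \left(155 - 136\right)} = \frac{1}{9737 + \left(-72 + 6 \cdot 10\right) 19} = \frac{1}{9737 + \left(-72 + 60\right) 19} = \frac{1}{9737 - 228} = \frac{1}{9509}$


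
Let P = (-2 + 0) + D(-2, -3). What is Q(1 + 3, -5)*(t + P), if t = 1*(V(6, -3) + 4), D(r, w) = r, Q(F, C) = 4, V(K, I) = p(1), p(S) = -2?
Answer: -8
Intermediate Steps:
V(K, I) = -2
P = -4 (P = (-2 + 0) - 2 = -2 - 2 = -4)
t = 2 (t = 1*(-2 + 4) = 1*2 = 2)
Q(1 + 3, -5)*(t + P) = 4*(2 - 4) = 4*(-2) = -8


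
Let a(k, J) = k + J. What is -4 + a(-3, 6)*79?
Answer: 233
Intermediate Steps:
a(k, J) = J + k
-4 + a(-3, 6)*79 = -4 + (6 - 3)*79 = -4 + 3*79 = -4 + 237 = 233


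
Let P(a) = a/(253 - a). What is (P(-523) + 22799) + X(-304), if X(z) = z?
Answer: 17455597/776 ≈ 22494.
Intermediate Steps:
(P(-523) + 22799) + X(-304) = (-1*(-523)/(-253 - 523) + 22799) - 304 = (-1*(-523)/(-776) + 22799) - 304 = (-1*(-523)*(-1/776) + 22799) - 304 = (-523/776 + 22799) - 304 = 17691501/776 - 304 = 17455597/776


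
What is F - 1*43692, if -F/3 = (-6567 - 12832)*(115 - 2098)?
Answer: -115448343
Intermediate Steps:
F = -115404651 (F = -3*(-6567 - 12832)*(115 - 2098) = -(-58197)*(-1983) = -3*38468217 = -115404651)
F - 1*43692 = -115404651 - 1*43692 = -115404651 - 43692 = -115448343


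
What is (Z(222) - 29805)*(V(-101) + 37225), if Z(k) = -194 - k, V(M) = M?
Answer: -1121924404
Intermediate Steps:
(Z(222) - 29805)*(V(-101) + 37225) = ((-194 - 1*222) - 29805)*(-101 + 37225) = ((-194 - 222) - 29805)*37124 = (-416 - 29805)*37124 = -30221*37124 = -1121924404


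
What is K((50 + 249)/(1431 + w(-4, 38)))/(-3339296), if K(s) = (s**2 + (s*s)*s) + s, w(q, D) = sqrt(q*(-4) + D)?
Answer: -3082748470575137/39330623718431805294432 + 8990244960203*sqrt(6)/44246951683235780956236 ≈ -7.7883e-8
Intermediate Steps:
w(q, D) = sqrt(D - 4*q) (w(q, D) = sqrt(-4*q + D) = sqrt(D - 4*q))
K(s) = s + s**2 + s**3 (K(s) = (s**2 + s**2*s) + s = (s**2 + s**3) + s = s + s**2 + s**3)
K((50 + 249)/(1431 + w(-4, 38)))/(-3339296) = (((50 + 249)/(1431 + sqrt(38 - 4*(-4))))*(1 + (50 + 249)/(1431 + sqrt(38 - 4*(-4))) + ((50 + 249)/(1431 + sqrt(38 - 4*(-4))))**2))/(-3339296) = ((299/(1431 + sqrt(38 + 16)))*(1 + 299/(1431 + sqrt(38 + 16)) + (299/(1431 + sqrt(38 + 16)))**2))*(-1/3339296) = ((299/(1431 + sqrt(54)))*(1 + 299/(1431 + sqrt(54)) + (299/(1431 + sqrt(54)))**2))*(-1/3339296) = ((299/(1431 + 3*sqrt(6)))*(1 + 299/(1431 + 3*sqrt(6)) + (299/(1431 + 3*sqrt(6)))**2))*(-1/3339296) = ((299/(1431 + 3*sqrt(6)))*(1 + 299/(1431 + 3*sqrt(6)) + 89401/(1431 + 3*sqrt(6))**2))*(-1/3339296) = (299*(1 + 299/(1431 + 3*sqrt(6)) + 89401/(1431 + 3*sqrt(6))**2)/(1431 + 3*sqrt(6)))*(-1/3339296) = -299*(1 + 299/(1431 + 3*sqrt(6)) + 89401/(1431 + 3*sqrt(6))**2)/(3339296*(1431 + 3*sqrt(6)))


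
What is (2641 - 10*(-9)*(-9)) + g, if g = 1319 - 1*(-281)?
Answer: 3431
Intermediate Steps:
g = 1600 (g = 1319 + 281 = 1600)
(2641 - 10*(-9)*(-9)) + g = (2641 - 10*(-9)*(-9)) + 1600 = (2641 + 90*(-9)) + 1600 = (2641 - 810) + 1600 = 1831 + 1600 = 3431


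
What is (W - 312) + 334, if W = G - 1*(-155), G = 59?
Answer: 236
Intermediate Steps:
W = 214 (W = 59 - 1*(-155) = 59 + 155 = 214)
(W - 312) + 334 = (214 - 312) + 334 = -98 + 334 = 236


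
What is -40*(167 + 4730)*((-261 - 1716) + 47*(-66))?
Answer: 994874520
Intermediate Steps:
-40*(167 + 4730)*((-261 - 1716) + 47*(-66)) = -195880*(-1977 - 3102) = -195880*(-5079) = -40*(-24871863) = 994874520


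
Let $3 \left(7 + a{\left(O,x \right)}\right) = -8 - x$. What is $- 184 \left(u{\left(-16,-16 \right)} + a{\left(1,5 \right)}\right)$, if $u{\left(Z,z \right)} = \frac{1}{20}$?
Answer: $\frac{31142}{15} \approx 2076.1$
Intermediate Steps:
$u{\left(Z,z \right)} = \frac{1}{20}$
$a{\left(O,x \right)} = - \frac{29}{3} - \frac{x}{3}$ ($a{\left(O,x \right)} = -7 + \frac{-8 - x}{3} = -7 - \left(\frac{8}{3} + \frac{x}{3}\right) = - \frac{29}{3} - \frac{x}{3}$)
$- 184 \left(u{\left(-16,-16 \right)} + a{\left(1,5 \right)}\right) = - 184 \left(\frac{1}{20} - \frac{34}{3}\right) = \left(-184\right) \left(- \frac{677}{60}\right) = \frac{31142}{15}$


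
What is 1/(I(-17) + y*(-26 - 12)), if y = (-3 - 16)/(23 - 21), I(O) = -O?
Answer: 1/378 ≈ 0.0026455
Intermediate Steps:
y = -19/2 ≈ -9.5000
1/(I(-17) + y*(-26 - 12)) = 1/(-1*(-17) - 19*(-26 - 12)/2) = 1/(17 - 19/2*(-38)) = 1/(17 + 361) = 1/378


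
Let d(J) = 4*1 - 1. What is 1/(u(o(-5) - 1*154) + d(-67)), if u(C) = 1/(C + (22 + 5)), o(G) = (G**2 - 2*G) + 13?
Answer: 79/236 ≈ 0.33475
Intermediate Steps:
o(G) = 13 + G**2 - 2*G
d(J) = 3 (d(J) = 4 - 1 = 3)
u(C) = 1/(27 + C) (u(C) = 1/(C + 27) = 1/(27 + C))
1/(u(o(-5) - 1*154) + d(-67)) = 1/(1/(27 + ((13 + (-5)**2 - 2*(-5)) - 1*154)) + 3) = 1/(1/(27 + ((13 + 25 + 10) - 154)) + 3) = 1/(1/(27 + (48 - 154)) + 3) = 1/(1/(27 - 106) + 3) = 1/(1/(-79) + 3) = 1/(-1/79 + 3) = 1/(236/79) = 79/236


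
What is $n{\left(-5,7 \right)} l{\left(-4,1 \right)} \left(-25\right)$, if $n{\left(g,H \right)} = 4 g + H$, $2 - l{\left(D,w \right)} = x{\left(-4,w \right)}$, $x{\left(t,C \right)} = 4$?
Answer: $-650$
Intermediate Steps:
$l{\left(D,w \right)} = -2$ ($l{\left(D,w \right)} = 2 - 4 = -2$)
$n{\left(g,H \right)} = H + 4 g$
$n{\left(-5,7 \right)} l{\left(-4,1 \right)} \left(-25\right) = \left(7 + 4 \left(-5\right)\right) \left(-2\right) \left(-25\right) = \left(7 - 20\right) \left(-2\right) \left(-25\right) = \left(-13\right) \left(-2\right) \left(-25\right) = 26 \left(-25\right) = -650$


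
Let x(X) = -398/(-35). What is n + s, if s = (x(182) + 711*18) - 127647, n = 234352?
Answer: 4183003/35 ≈ 1.1951e+5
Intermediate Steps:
x(X) = 398/35 (x(X) = -398*(-1/35) = 398/35)
s = -4019317/35 (s = (398/35 + 711*18) - 127647 = (398/35 + 12798) - 127647 = 448328/35 - 127647 = -4019317/35 ≈ -1.1484e+5)
n + s = 234352 - 4019317/35 = 4183003/35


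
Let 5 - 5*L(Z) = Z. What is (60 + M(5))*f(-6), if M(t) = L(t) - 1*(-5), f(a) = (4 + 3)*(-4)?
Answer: -1820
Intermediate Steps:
f(a) = -28 (f(a) = 7*(-4) = -28)
L(Z) = 1 - Z/5
M(t) = 6 - t/5 (M(t) = (1 - t/5) - 1*(-5) = (1 - t/5) + 5 = 6 - t/5)
(60 + M(5))*f(-6) = (60 + (6 - ⅕*5))*(-28) = (60 + (6 - 1))*(-28) = (60 + 5)*(-28) = 65*(-28) = -1820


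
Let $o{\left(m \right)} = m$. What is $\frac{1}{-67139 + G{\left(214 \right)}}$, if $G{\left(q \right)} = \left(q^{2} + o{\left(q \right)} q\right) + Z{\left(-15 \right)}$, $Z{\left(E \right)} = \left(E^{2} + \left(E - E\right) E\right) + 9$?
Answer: $\frac{1}{24687} \approx 4.0507 \cdot 10^{-5}$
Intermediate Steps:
$Z{\left(E \right)} = 9 + E^{2}$ ($Z{\left(E \right)} = \left(E^{2} + 0 E\right) + 9 = \left(E^{2} + 0\right) + 9 = E^{2} + 9 = 9 + E^{2}$)
$G{\left(q \right)} = 234 + 2 q^{2}$ ($G{\left(q \right)} = \left(q^{2} + q q\right) + \left(9 + \left(-15\right)^{2}\right) = \left(q^{2} + q^{2}\right) + \left(9 + 225\right) = 2 q^{2} + 234 = 234 + 2 q^{2}$)
$\frac{1}{-67139 + G{\left(214 \right)}} = \frac{1}{-67139 + \left(234 + 2 \cdot 214^{2}\right)} = \frac{1}{-67139 + \left(234 + 2 \cdot 45796\right)} = \frac{1}{-67139 + \left(234 + 91592\right)} = \frac{1}{-67139 + 91826} = \frac{1}{24687}$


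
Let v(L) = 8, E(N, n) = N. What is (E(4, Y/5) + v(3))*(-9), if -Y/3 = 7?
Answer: -108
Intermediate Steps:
Y = -21 (Y = -3*7 = -21)
(E(4, Y/5) + v(3))*(-9) = (4 + 8)*(-9) = 12*(-9) = -108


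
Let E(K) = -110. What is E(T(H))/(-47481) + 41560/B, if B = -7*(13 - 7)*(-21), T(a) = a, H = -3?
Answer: 6712270/142443 ≈ 47.122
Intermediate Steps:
B = 882 (B = -7*6*(-21) = -42*(-21) = 882)
E(T(H))/(-47481) + 41560/B = -110/(-47481) + 41560/882 = -110*(-1/47481) + 41560*(1/882) = 110/47481 + 20780/441 = 6712270/142443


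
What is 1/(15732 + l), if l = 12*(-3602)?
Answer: -1/27492 ≈ -3.6374e-5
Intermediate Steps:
l = -43224
1/(15732 + l) = 1/(15732 - 43224) = 1/(-27492) = -1/27492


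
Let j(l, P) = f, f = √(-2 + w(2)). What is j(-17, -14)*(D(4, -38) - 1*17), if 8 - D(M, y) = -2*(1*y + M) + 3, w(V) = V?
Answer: 0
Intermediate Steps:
f = 0 (f = √(-2 + 2) = √0 = 0)
D(M, y) = 5 + 2*M + 2*y (D(M, y) = 8 - (-2*(1*y + M) + 3) = 8 - (-2*(y + M) + 3) = 8 - (-2*(M + y) + 3) = 8 - ((-2*M - 2*y) + 3) = 8 - (3 - 2*M - 2*y) = 8 + (-3 + 2*M + 2*y) = 5 + 2*M + 2*y)
j(l, P) = 0
j(-17, -14)*(D(4, -38) - 1*17) = 0*((5 + 2*4 + 2*(-38)) - 1*17) = 0*((5 + 8 - 76) - 17) = 0*(-63 - 17) = 0*(-80) = 0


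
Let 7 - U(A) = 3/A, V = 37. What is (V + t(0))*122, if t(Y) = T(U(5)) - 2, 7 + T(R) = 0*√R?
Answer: 3416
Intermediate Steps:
U(A) = 7 - 3/A
T(R) = -7 (T(R) = -7 + 0*√R = -7 + 0 = -7)
t(Y) = -9 (t(Y) = -7 - 2 = -9)
(V + t(0))*122 = (37 - 9)*122 = 28*122 = 3416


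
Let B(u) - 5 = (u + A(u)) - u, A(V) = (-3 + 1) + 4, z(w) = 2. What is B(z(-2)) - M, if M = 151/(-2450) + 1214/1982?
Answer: 15658141/2427950 ≈ 6.4491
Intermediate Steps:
A(V) = 2 (A(V) = -2 + 4 = 2)
B(u) = 7 (B(u) = 5 + ((u + 2) - u) = 5 + ((2 + u) - u) = 5 + 2 = 7)
M = 1337509/2427950 (M = 151*(-1/2450) + 1214*(1/1982) = -151/2450 + 607/991 = 1337509/2427950 ≈ 0.55088)
B(z(-2)) - M = 7 - 1*1337509/2427950 = 7 - 1337509/2427950 = 15658141/2427950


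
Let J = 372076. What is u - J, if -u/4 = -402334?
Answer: 1237260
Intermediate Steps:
u = 1609336 (u = -4*(-402334) = 1609336)
u - J = 1609336 - 1*372076 = 1609336 - 372076 = 1237260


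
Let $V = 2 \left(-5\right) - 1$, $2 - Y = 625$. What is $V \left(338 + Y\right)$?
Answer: $3135$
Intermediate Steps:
$Y = -623$ ($Y = 2 - 625 = -623$)
$V = -11$ ($V = -10 - 1 = -11$)
$V \left(338 + Y\right) = - 11 \left(338 - 623\right) = \left(-11\right) \left(-285\right) = 3135$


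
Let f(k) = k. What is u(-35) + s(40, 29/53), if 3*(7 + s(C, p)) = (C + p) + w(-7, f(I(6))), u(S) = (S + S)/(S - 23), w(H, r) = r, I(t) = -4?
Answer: 29461/4611 ≈ 6.3893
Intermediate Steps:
u(S) = 2*S/(-23 + S) (u(S) = (2*S)/(-23 + S) = 2*S/(-23 + S))
s(C, p) = -25/3 + C/3 + p/3 (s(C, p) = -7 + ((C + p) - 4)/3 = -7 + (-4 + C + p)/3 = -7 + (-4/3 + C/3 + p/3) = -25/3 + C/3 + p/3)
u(-35) + s(40, 29/53) = 2*(-35)/(-23 - 35) + (-25/3 + (⅓)*40 + (29/53)/3) = 2*(-35)/(-58) + (-25/3 + 40/3 + (29*(1/53))/3) = 2*(-35)*(-1/58) + (-25/3 + 40/3 + (⅓)*(29/53)) = 35/29 + (-25/3 + 40/3 + 29/159) = 35/29 + 824/159 = 29461/4611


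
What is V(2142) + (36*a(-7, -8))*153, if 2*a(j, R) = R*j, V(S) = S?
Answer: 156366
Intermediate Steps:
a(j, R) = R*j/2 (a(j, R) = (R*j)/2 = R*j/2)
V(2142) + (36*a(-7, -8))*153 = 2142 + (36*((½)*(-8)*(-7)))*153 = 2142 + (36*28)*153 = 2142 + 1008*153 = 2142 + 154224 = 156366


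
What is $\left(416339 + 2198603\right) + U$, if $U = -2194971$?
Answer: $419971$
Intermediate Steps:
$\left(416339 + 2198603\right) + U = \left(416339 + 2198603\right) - 2194971 = 2614942 - 2194971 = 419971$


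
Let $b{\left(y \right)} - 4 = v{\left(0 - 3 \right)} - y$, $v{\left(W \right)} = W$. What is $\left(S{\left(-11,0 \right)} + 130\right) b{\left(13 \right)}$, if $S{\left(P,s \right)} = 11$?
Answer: $-1692$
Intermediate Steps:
$b{\left(y \right)} = 1 - y$ ($b{\left(y \right)} = 4 - \left(3 + y\right) = 1 - y$)
$\left(S{\left(-11,0 \right)} + 130\right) b{\left(13 \right)} = \left(11 + 130\right) \left(1 - 13\right) = 141 \left(1 - 13\right) = 141 \left(-12\right) = -1692$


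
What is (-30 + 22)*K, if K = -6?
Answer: 48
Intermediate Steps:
(-30 + 22)*K = (-30 + 22)*(-6) = -8*(-6) = 48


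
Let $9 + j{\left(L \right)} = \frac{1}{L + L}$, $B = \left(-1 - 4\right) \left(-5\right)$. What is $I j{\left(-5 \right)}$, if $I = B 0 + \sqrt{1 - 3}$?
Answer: $- \frac{91 i \sqrt{2}}{10} \approx - 12.869 i$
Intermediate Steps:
$B = 25$ ($B = \left(-5\right) \left(-5\right) = 25$)
$I = i \sqrt{2}$ ($I = 25 \cdot 0 + \sqrt{1 - 3} = 0 + \sqrt{-2} = 0 + i \sqrt{2} = i \sqrt{2} \approx 1.4142 i$)
$j{\left(L \right)} = -9 + \frac{1}{2 L}$ ($j{\left(L \right)} = -9 + \frac{1}{L + L} = -9 + \frac{1}{2 L}$)
$I j{\left(-5 \right)} = i \sqrt{2} \left(-9 + \frac{1}{2 \left(-5\right)}\right) = i \sqrt{2} \left(-9 + \frac{1}{2} \left(- \frac{1}{5}\right)\right) = i \sqrt{2} \left(-9 - \frac{1}{10}\right) = i \sqrt{2} \left(- \frac{91}{10}\right) = - \frac{91 i \sqrt{2}}{10}$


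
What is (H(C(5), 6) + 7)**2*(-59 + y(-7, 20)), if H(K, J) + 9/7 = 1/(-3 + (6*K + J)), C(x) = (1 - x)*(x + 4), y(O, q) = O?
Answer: -1594365718/741027 ≈ -2151.6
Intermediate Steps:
C(x) = (1 - x)*(4 + x)
H(K, J) = -9/7 + 1/(-3 + J + 6*K) (H(K, J) = -9/7 + 1/(-3 + (6*K + J)) = -9/7 + 1/(-3 + (J + 6*K)) = -9/7 + 1/(-3 + J + 6*K))
(H(C(5), 6) + 7)**2*(-59 + y(-7, 20)) = ((34 - 54*(4 - 1*5**2 - 3*5) - 9*6)/(7*(-3 + 6 + 6*(4 - 1*5**2 - 3*5))) + 7)**2*(-59 - 7) = ((34 - 54*(4 - 1*25 - 15) - 54)/(7*(-3 + 6 + 6*(4 - 1*25 - 15))) + 7)**2*(-66) = ((34 - 54*(4 - 25 - 15) - 54)/(7*(-3 + 6 + 6*(4 - 25 - 15))) + 7)**2*(-66) = ((34 - 54*(-36) - 54)/(7*(-3 + 6 + 6*(-36))) + 7)**2*(-66) = ((34 + 1944 - 54)/(7*(-3 + 6 - 216)) + 7)**2*(-66) = ((1/7)*1924/(-213) + 7)**2*(-66) = ((1/7)*(-1/213)*1924 + 7)**2*(-66) = (-1924/1491 + 7)**2*(-66) = (8513/1491)**2*(-66) = (72471169/2223081)*(-66) = -1594365718/741027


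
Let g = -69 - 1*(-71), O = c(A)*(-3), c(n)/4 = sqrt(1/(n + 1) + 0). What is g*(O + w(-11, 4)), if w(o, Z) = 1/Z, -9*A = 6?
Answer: 1/2 - 24*sqrt(3) ≈ -41.069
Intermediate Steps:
A = -2/3 (A = -1/9*6 = -2/3 ≈ -0.66667)
c(n) = 4*sqrt(1/(1 + n)) (c(n) = 4*sqrt(1/(n + 1) + 0) = 4*sqrt(1/(1 + n) + 0) = 4*sqrt(1/(1 + n)))
O = -12*sqrt(3) (O = (4*sqrt(1/(1 - 2/3)))*(-3) = (4*sqrt(1/(1/3)))*(-3) = (4*sqrt(3))*(-3) = -12*sqrt(3) ≈ -20.785)
g = 2 (g = -69 + 71 = 2)
g*(O + w(-11, 4)) = 2*(-12*sqrt(3) + 1/4) = 2*(1/4 - 12*sqrt(3)) = 1/2 - 24*sqrt(3)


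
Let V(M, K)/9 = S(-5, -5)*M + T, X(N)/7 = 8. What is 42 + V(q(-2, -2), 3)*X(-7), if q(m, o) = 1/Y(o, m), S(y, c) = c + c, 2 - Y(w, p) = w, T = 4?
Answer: 798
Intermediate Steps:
X(N) = 56 (X(N) = 7*8 = 56)
Y(w, p) = 2 - w
S(y, c) = 2*c
q(m, o) = 1/(2 - o)
V(M, K) = 36 - 90*M (V(M, K) = 9*((2*(-5))*M + 4) = 9*(-10*M + 4) = 9*(4 - 10*M) = 36 - 90*M)
42 + V(q(-2, -2), 3)*X(-7) = 42 + (36 - (-90)/(-2 - 2))*56 = 42 + (36 - (-90)/(-4))*56 = 42 + (36 - (-90)*(-1)/4)*56 = 42 + (36 - 90*¼)*56 = 42 + (36 - 45/2)*56 = 42 + (27/2)*56 = 42 + 756 = 798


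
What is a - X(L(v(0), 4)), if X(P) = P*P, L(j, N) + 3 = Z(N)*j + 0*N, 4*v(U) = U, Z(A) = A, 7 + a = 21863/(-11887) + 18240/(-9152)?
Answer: -33711660/1699841 ≈ -19.832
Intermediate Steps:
a = -18413091/1699841 (a = -7 + (21863/(-11887) + 18240/(-9152)) = -7 + (21863*(-1/11887) + 18240*(-1/9152)) = -7 + (-21863/11887 - 285/143) = -7 - 6514204/1699841 = -18413091/1699841 ≈ -10.832)
v(U) = U/4
L(j, N) = -3 + N*j (L(j, N) = -3 + (N*j + 0*N) = -3 + (N*j + 0) = -3 + N*j)
X(P) = P²
a - X(L(v(0), 4)) = -18413091/1699841 - (-3 + 4*((¼)*0))² = -18413091/1699841 - (-3 + 4*0)² = -18413091/1699841 - (-3 + 0)² = -18413091/1699841 - 1*(-3)² = -18413091/1699841 - 1*9 = -18413091/1699841 - 9 = -33711660/1699841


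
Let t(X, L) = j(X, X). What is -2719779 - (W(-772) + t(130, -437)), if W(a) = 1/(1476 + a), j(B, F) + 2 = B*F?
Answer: -1926620609/704 ≈ -2.7367e+6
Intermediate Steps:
j(B, F) = -2 + B*F
t(X, L) = -2 + X**2 (t(X, L) = -2 + X*X = -2 + X**2)
-2719779 - (W(-772) + t(130, -437)) = -2719779 - (1/(1476 - 772) + (-2 + 130**2)) = -2719779 - (1/704 + (-2 + 16900)) = -2719779 - (1/704 + 16898) = -2719779 - 1*11896193/704 = -2719779 - 11896193/704 = -1926620609/704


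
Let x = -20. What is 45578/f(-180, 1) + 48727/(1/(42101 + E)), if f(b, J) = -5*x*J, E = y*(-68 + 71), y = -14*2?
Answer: 102368140739/50 ≈ 2.0474e+9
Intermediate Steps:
y = -28
E = -84 (E = -28*(-68 + 71) = -28*3 = -84)
f(b, J) = 100*J (f(b, J) = -(-100)*J = 100*J)
45578/f(-180, 1) + 48727/(1/(42101 + E)) = 45578/((100*1)) + 48727/(1/(42101 - 84)) = 45578/100 + 48727/(1/42017) = 45578*(1/100) + 48727/(1/42017) = 22789/50 + 48727*42017 = 22789/50 + 2047362359 = 102368140739/50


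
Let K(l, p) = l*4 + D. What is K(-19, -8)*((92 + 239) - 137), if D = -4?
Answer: -15520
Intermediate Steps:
K(l, p) = -4 + 4*l (K(l, p) = l*4 - 4 = 4*l - 4 = -4 + 4*l)
K(-19, -8)*((92 + 239) - 137) = (-4 + 4*(-19))*((92 + 239) - 137) = (-4 - 76)*(331 - 137) = -80*194 = -15520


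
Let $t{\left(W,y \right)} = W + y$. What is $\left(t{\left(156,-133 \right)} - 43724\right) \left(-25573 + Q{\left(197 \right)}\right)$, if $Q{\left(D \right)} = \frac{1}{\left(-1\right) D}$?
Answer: $\frac{220160481282}{197} \approx 1.1176 \cdot 10^{9}$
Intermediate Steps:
$Q{\left(D \right)} = - \frac{1}{D}$
$\left(t{\left(156,-133 \right)} - 43724\right) \left(-25573 + Q{\left(197 \right)}\right) = \left(\left(156 - 133\right) - 43724\right) \left(-25573 - \frac{1}{197}\right) = \left(23 - 43724\right) \left(-25573 - \frac{1}{197}\right) = - 43701 \left(-25573 - \frac{1}{197}\right) = \left(-43701\right) \left(- \frac{5037882}{197}\right) = \frac{220160481282}{197}$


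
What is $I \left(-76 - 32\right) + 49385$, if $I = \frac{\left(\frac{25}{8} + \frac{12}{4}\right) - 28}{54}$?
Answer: $\frac{197715}{4} \approx 49429.0$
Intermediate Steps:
$I = - \frac{175}{432}$ ($I = \left(\left(25 \cdot \frac{1}{8} + 12 \cdot \frac{1}{4}\right) - 28\right) \frac{1}{54} = \left(\left(\frac{25}{8} + 3\right) - 28\right) \frac{1}{54} = \left(\frac{49}{8} - 28\right) \frac{1}{54} = \left(- \frac{175}{8}\right) \frac{1}{54} = - \frac{175}{432} \approx -0.40509$)
$I \left(-76 - 32\right) + 49385 = - \frac{175 \left(-76 - 32\right)}{432} + 49385 = \left(- \frac{175}{432}\right) \left(-108\right) + 49385 = \frac{175}{4} + 49385 = \frac{197715}{4}$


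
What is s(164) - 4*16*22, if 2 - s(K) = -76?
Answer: -1330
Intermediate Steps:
s(K) = 78 (s(K) = 2 - 1*(-76) = 2 + 76 = 78)
s(164) - 4*16*22 = 78 - 4*16*22 = 78 - 64*22 = 78 - 1*1408 = 78 - 1408 = -1330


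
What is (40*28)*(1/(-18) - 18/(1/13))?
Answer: -2359280/9 ≈ -2.6214e+5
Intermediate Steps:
(40*28)*(1/(-18) - 18/(1/13)) = 1120*(1*(-1/18) - 18/1/13) = 1120*(-1/18 - 18*13) = 1120*(-1/18 - 234) = 1120*(-4213/18) = -2359280/9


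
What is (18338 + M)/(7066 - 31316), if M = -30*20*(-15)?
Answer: -13669/12125 ≈ -1.1273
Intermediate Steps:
M = 9000 (M = -600*(-15) = 9000)
(18338 + M)/(7066 - 31316) = (18338 + 9000)/(7066 - 31316) = 27338/(-24250) = 27338*(-1/24250) = -13669/12125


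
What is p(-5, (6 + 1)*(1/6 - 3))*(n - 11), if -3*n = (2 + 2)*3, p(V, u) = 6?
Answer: -90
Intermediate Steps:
n = -4 (n = -(2 + 2)*3/3 = -4*3/3 = -⅓*12 = -4)
p(-5, (6 + 1)*(1/6 - 3))*(n - 11) = 6*(-4 - 11) = 6*(-15) = -90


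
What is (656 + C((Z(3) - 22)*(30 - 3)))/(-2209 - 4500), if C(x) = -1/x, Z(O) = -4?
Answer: -460513/4709718 ≈ -0.097779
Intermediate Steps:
(656 + C((Z(3) - 22)*(30 - 3)))/(-2209 - 4500) = (656 - 1/((-4 - 22)*(30 - 3)))/(-2209 - 4500) = (656 - 1/((-26*27)))/(-6709) = (656 - 1/(-702))*(-1/6709) = (656 - 1*(-1/702))*(-1/6709) = (656 + 1/702)*(-1/6709) = (460513/702)*(-1/6709) = -460513/4709718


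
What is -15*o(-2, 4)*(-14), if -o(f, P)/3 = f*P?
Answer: 5040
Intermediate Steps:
o(f, P) = -3*P*f (o(f, P) = -3*f*P = -3*P*f)
-15*o(-2, 4)*(-14) = -(-45)*4*(-2)*(-14) = -15*24*(-14) = -360*(-14) = 5040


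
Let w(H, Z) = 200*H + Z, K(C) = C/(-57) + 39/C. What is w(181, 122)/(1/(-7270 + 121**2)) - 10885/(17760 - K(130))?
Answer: 2710581150076548/10124329 ≈ 2.6773e+8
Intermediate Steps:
K(C) = 39/C - C/57 (K(C) = C*(-1/57) + 39/C = -C/57 + 39/C = 39/C - C/57)
w(H, Z) = Z + 200*H
w(181, 122)/(1/(-7270 + 121**2)) - 10885/(17760 - K(130)) = (122 + 200*181)/(1/(-7270 + 121**2)) - 10885/(17760 - (39/130 - 1/57*130)) = (122 + 36200)/(1/(-7270 + 14641)) - 10885/(17760 - (39*(1/130) - 130/57)) = 36322/(1/7371) - 10885/(17760 - (3/10 - 130/57)) = 36322/(1/7371) - 10885/(17760 - 1*(-1129/570)) = 36322*7371 - 10885/(17760 + 1129/570) = 267729462 - 10885/10124329/570 = 267729462 - 10885*570/10124329 = 267729462 - 6204450/10124329 = 2710581150076548/10124329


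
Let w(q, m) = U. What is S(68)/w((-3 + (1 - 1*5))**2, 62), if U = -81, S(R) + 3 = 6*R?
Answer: -5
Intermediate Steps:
S(R) = -3 + 6*R
w(q, m) = -81
S(68)/w((-3 + (1 - 1*5))**2, 62) = (-3 + 6*68)/(-81) = (-3 + 408)*(-1/81) = 405*(-1/81) = -5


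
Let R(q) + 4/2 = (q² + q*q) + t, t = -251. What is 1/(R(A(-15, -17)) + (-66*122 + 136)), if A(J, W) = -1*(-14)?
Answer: -1/7777 ≈ -0.00012858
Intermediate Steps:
A(J, W) = 14
R(q) = -253 + 2*q² (R(q) = -2 + ((q² + q*q) - 251) = -2 + ((q² + q²) - 251) = -2 + (2*q² - 251) = -2 + (-251 + 2*q²) = -253 + 2*q²)
1/(R(A(-15, -17)) + (-66*122 + 136)) = 1/((-253 + 2*14²) + (-66*122 + 136)) = 1/((-253 + 2*196) + (-8052 + 136)) = 1/((-253 + 392) - 7916) = 1/(139 - 7916) = 1/(-7777) = -1/7777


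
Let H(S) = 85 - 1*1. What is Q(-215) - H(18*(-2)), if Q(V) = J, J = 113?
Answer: 29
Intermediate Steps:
Q(V) = 113
H(S) = 84 (H(S) = 85 - 1 = 84)
Q(-215) - H(18*(-2)) = 113 - 1*84 = 113 - 84 = 29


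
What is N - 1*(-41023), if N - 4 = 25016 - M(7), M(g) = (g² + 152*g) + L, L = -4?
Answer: 64934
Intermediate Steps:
M(g) = -4 + g² + 152*g (M(g) = (g² + 152*g) - 4 = -4 + g² + 152*g)
N = 23911 (N = 4 + (25016 - (-4 + 7² + 152*7)) = 4 + (25016 - (-4 + 49 + 1064)) = 4 + (25016 - 1*1109) = 4 + (25016 - 1109) = 4 + 23907 = 23911)
N - 1*(-41023) = 23911 - 1*(-41023) = 23911 + 41023 = 64934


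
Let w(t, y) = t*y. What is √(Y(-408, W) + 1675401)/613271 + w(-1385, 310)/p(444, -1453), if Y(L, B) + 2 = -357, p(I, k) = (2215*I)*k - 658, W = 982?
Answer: 214675/714484019 + √1675042/613271 ≈ 0.0024108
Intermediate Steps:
p(I, k) = -658 + 2215*I*k (p(I, k) = 2215*I*k - 658 = -658 + 2215*I*k)
Y(L, B) = -359 (Y(L, B) = -2 - 357 = -359)
√(Y(-408, W) + 1675401)/613271 + w(-1385, 310)/p(444, -1453) = √(-359 + 1675401)/613271 + (-1385*310)/(-658 + 2215*444*(-1453)) = √1675042*(1/613271) - 429350/(-658 - 1428967380) = √1675042/613271 - 429350/(-1428968038) = √1675042/613271 - 429350*(-1/1428968038) = √1675042/613271 + 214675/714484019 = 214675/714484019 + √1675042/613271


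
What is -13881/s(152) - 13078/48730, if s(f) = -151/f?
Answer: 51407018491/3679115 ≈ 13973.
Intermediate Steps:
-13881/s(152) - 13078/48730 = -13881/((-151/152)) - 13078/48730 = -13881/((-151*1/152)) - 13078*1/48730 = -13881/(-151/152) - 6539/24365 = -13881*(-152/151) - 6539/24365 = 2109912/151 - 6539/24365 = 51407018491/3679115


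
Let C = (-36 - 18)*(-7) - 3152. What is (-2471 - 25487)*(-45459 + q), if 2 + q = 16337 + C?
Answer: 891804284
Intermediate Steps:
C = -2774 (C = -54*(-7) - 3152 = 378 - 3152 = -2774)
q = 13561 (q = -2 + (16337 - 2774) = -2 + 13563 = 13561)
(-2471 - 25487)*(-45459 + q) = (-2471 - 25487)*(-45459 + 13561) = -27958*(-31898) = 891804284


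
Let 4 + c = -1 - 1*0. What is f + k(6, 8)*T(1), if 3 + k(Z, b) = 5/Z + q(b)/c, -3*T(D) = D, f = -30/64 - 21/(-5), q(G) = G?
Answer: 7181/1440 ≈ 4.9868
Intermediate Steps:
c = -5 (c = -4 + (-1 - 1*0) = -4 + (-1 + 0) = -4 - 1 = -5)
f = 597/160 (f = -30*1/64 - 21*(-⅕) = -15/32 + 21/5 = 597/160 ≈ 3.7313)
T(D) = -D/3
k(Z, b) = -3 + 5/Z - b/5 (k(Z, b) = -3 + (5/Z + b/(-5)) = -3 + (5/Z + b*(-⅕)) = -3 + (5/Z - b/5) = -3 + 5/Z - b/5)
f + k(6, 8)*T(1) = 597/160 + (-3 + 5/6 - ⅕*8)*(-⅓*1) = 597/160 + (-3 + 5*(⅙) - 8/5)*(-⅓) = 597/160 + (-3 + ⅚ - 8/5)*(-⅓) = 597/160 - 113/30*(-⅓) = 597/160 + 113/90 = 7181/1440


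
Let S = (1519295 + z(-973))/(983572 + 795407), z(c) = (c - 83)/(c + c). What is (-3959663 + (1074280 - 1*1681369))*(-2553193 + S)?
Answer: 20182482713978354116736/1730946567 ≈ 1.1660e+13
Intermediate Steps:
z(c) = (-83 + c)/(2*c) (z(c) = (-83 + c)/((2*c)) = (-83 + c)*(1/(2*c)) = (-83 + c)/(2*c))
S = 1478274563/1730946567 (S = (1519295 + (½)*(-83 - 973)/(-973))/(983572 + 795407) = (1519295 + (½)*(-1/973)*(-1056))/1778979 = (1519295 + 528/973)*(1/1778979) = (1478274563/973)*(1/1778979) = 1478274563/1730946567 ≈ 0.85403)
(-3959663 + (1074280 - 1*1681369))*(-2553193 + S) = (-3959663 + (1074280 - 1*1681369))*(-2553193 + 1478274563/1730946567) = (-3959663 + (1074280 - 1681369))*(-4419439179963868/1730946567) = (-3959663 - 607089)*(-4419439179963868/1730946567) = -4566752*(-4419439179963868/1730946567) = 20182482713978354116736/1730946567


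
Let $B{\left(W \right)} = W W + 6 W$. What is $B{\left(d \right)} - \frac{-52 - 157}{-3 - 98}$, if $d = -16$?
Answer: $\frac{15951}{101} \approx 157.93$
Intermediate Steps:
$B{\left(W \right)} = W^{2} + 6 W$
$B{\left(d \right)} - \frac{-52 - 157}{-3 - 98} = - 16 \left(6 - 16\right) - \frac{-52 - 157}{-3 - 98} = \left(-16\right) \left(-10\right) - - \frac{209}{-101} = 160 - \left(-209\right) \left(- \frac{1}{101}\right) = 160 - \frac{209}{101} = \frac{15951}{101}$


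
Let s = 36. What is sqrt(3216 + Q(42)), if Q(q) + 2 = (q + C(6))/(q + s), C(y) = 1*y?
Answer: sqrt(543270)/13 ≈ 56.698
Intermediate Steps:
C(y) = y
Q(q) = -2 + (6 + q)/(36 + q) (Q(q) = -2 + (q + 6)/(q + 36) = -2 + (6 + q)/(36 + q))
sqrt(3216 + Q(42)) = sqrt(3216 + (-66 - 1*42)/(36 + 42)) = sqrt(3216 + (-66 - 42)/78) = sqrt(3216 + (1/78)*(-108)) = sqrt(3216 - 18/13) = sqrt(41790/13) = sqrt(543270)/13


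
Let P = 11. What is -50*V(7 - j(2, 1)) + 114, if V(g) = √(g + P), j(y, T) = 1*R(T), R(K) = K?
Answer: 114 - 50*√17 ≈ -92.155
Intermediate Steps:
j(y, T) = T (j(y, T) = 1*T = T)
V(g) = √(11 + g) (V(g) = √(g + 11) = √(11 + g))
-50*V(7 - j(2, 1)) + 114 = -50*√(11 + (7 - 1*1)) + 114 = -50*√(11 + (7 - 1)) + 114 = -50*√(11 + 6) + 114 = -50*√17 + 114 = 114 - 50*√17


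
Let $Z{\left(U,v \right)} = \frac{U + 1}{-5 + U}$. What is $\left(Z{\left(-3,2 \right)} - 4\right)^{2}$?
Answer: $\frac{225}{16} \approx 14.063$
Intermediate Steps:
$Z{\left(U,v \right)} = \frac{1 + U}{-5 + U}$
$\left(Z{\left(-3,2 \right)} - 4\right)^{2} = \left(\frac{1 - 3}{-5 - 3} - 4\right)^{2} = \left(\frac{1}{-8} \left(-2\right) - 4\right)^{2} = \left(\left(- \frac{1}{8}\right) \left(-2\right) - 4\right)^{2} = \left(\frac{1}{4} - 4\right)^{2} = \left(- \frac{15}{4}\right)^{2} = \frac{225}{16}$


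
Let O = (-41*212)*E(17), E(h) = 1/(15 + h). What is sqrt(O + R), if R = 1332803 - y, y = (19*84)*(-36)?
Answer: sqrt(22239798)/4 ≈ 1179.0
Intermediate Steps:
O = -2173/8 (O = (-41*212)/(15 + 17) = -8692/32 = -8692*1/32 = -2173/8 ≈ -271.63)
y = -57456 (y = 1596*(-36) = -57456)
R = 1390259 (R = 1332803 - 1*(-57456) = 1332803 + 57456 = 1390259)
sqrt(O + R) = sqrt(-2173/8 + 1390259) = sqrt(11119899/8) = sqrt(22239798)/4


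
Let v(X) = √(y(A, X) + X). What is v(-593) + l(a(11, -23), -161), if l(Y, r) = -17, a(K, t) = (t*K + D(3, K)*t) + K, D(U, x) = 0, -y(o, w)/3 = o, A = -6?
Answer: -17 + 5*I*√23 ≈ -17.0 + 23.979*I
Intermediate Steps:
y(o, w) = -3*o
a(K, t) = K + K*t (a(K, t) = (t*K + 0*t) + K = (K*t + 0) + K = K*t + K = K + K*t)
v(X) = √(18 + X) (v(X) = √(-3*(-6) + X) = √(18 + X))
v(-593) + l(a(11, -23), -161) = √(18 - 593) - 17 = √(-575) - 17 = 5*I*√23 - 17 = -17 + 5*I*√23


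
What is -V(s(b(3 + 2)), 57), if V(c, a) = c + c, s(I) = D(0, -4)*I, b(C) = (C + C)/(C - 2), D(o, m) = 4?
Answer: -80/3 ≈ -26.667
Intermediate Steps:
b(C) = 2*C/(-2 + C) (b(C) = (2*C)/(-2 + C) = 2*C/(-2 + C))
s(I) = 4*I
V(c, a) = 2*c
-V(s(b(3 + 2)), 57) = -2*4*(2*(3 + 2)/(-2 + (3 + 2))) = -2*4*(2*5/(-2 + 5)) = -2*4*(2*5/3) = -2*4*(2*5*(⅓)) = -2*4*(10/3) = -2*40/3 = -1*80/3 = -80/3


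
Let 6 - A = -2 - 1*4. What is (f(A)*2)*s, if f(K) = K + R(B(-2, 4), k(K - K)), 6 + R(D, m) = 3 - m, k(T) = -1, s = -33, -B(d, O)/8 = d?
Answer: -660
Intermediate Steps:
B(d, O) = -8*d
R(D, m) = -3 - m (R(D, m) = -6 + (3 - m) = -3 - m)
A = 12 (A = 6 - (-2 - 1*4) = 6 - (-2 - 4) = 6 - 1*(-6) = 6 + 6 = 12)
f(K) = -2 + K (f(K) = K + (-3 - 1*(-1)) = K + (-3 + 1) = K - 2 = -2 + K)
(f(A)*2)*s = ((-2 + 12)*2)*(-33) = (10*2)*(-33) = 20*(-33) = -660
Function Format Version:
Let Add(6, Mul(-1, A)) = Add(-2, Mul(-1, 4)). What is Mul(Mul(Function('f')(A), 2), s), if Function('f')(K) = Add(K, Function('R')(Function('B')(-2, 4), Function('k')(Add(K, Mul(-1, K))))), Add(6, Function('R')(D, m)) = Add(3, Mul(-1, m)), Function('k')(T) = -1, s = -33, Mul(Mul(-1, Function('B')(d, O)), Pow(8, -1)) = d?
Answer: -660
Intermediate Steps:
Function('B')(d, O) = Mul(-8, d)
Function('R')(D, m) = Add(-3, Mul(-1, m)) (Function('R')(D, m) = Add(-6, Add(3, Mul(-1, m))) = Add(-3, Mul(-1, m)))
A = 12 (A = Add(6, Mul(-1, Add(-2, Mul(-1, 4)))) = Add(6, Mul(-1, Add(-2, -4))) = Add(6, Mul(-1, -6)) = Add(6, 6) = 12)
Function('f')(K) = Add(-2, K) (Function('f')(K) = Add(K, Add(-3, Mul(-1, -1))) = Add(K, Add(-3, 1)) = Add(K, -2) = Add(-2, K))
Mul(Mul(Function('f')(A), 2), s) = Mul(Mul(Add(-2, 12), 2), -33) = Mul(Mul(10, 2), -33) = Mul(20, -33) = -660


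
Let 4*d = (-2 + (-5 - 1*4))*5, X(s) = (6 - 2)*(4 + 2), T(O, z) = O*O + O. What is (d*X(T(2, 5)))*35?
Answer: -11550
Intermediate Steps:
T(O, z) = O + O² (T(O, z) = O² + O = O + O²)
X(s) = 24 (X(s) = 4*6 = 24)
d = -55/4 (d = ((-2 + (-5 - 1*4))*5)/4 = ((-2 + (-5 - 4))*5)/4 = ((-2 - 9)*5)/4 = (-11*5)/4 = (¼)*(-55) = -55/4 ≈ -13.750)
(d*X(T(2, 5)))*35 = -55/4*24*35 = -330*35 = -11550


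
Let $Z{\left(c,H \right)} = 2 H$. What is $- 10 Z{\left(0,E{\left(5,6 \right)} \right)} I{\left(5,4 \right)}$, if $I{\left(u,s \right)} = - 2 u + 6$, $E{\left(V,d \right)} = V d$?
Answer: $2400$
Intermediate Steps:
$I{\left(u,s \right)} = 6 - 2 u$
$- 10 Z{\left(0,E{\left(5,6 \right)} \right)} I{\left(5,4 \right)} = - 10 \cdot 2 \cdot 5 \cdot 6 \left(6 - 10\right) = - 10 \cdot 2 \cdot 30 \left(6 - 10\right) = \left(-10\right) 60 \left(-4\right) = \left(-600\right) \left(-4\right) = 2400$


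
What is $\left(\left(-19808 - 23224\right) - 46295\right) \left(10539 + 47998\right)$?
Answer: $-5228934599$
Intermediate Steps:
$\left(\left(-19808 - 23224\right) - 46295\right) \left(10539 + 47998\right) = \left(\left(-19808 - 23224\right) - 46295\right) 58537 = \left(-43032 - 46295\right) 58537 = \left(-89327\right) 58537 = -5228934599$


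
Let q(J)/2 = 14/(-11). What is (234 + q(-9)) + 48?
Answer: 3074/11 ≈ 279.45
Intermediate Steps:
q(J) = -28/11 (q(J) = 2*(14/(-11)) = 2*(14*(-1/11)) = 2*(-14/11) = -28/11)
(234 + q(-9)) + 48 = (234 - 28/11) + 48 = 2546/11 + 48 = 3074/11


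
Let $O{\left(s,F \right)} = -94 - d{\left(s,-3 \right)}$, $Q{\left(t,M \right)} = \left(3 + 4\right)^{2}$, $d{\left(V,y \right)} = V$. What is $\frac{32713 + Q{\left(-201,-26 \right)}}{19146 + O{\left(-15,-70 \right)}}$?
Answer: $\frac{32762}{19067} \approx 1.7183$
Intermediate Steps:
$Q{\left(t,M \right)} = 49$ ($Q{\left(t,M \right)} = 7^{2} = 49$)
$O{\left(s,F \right)} = -94 - s$
$\frac{32713 + Q{\left(-201,-26 \right)}}{19146 + O{\left(-15,-70 \right)}} = \frac{32713 + 49}{19146 - 79} = \frac{32762}{19146 + \left(-94 + 15\right)} = \frac{32762}{19146 - 79} = \frac{32762}{19067}$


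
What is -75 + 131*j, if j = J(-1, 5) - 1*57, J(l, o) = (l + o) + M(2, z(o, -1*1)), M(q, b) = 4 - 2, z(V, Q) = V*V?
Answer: -6756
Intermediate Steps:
z(V, Q) = V²
M(q, b) = 2
J(l, o) = 2 + l + o (J(l, o) = (l + o) + 2 = 2 + l + o)
j = -51 (j = (2 - 1 + 5) - 1*57 = 6 - 57 = -51)
-75 + 131*j = -75 + 131*(-51) = -75 - 6681 = -6756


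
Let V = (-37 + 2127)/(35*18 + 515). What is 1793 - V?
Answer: 410179/229 ≈ 1791.2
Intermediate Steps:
V = 418/229 (V = 2090/(630 + 515) = 2090/1145 = 2090*(1/1145) = 418/229 ≈ 1.8253)
1793 - V = 1793 - 1*418/229 = 1793 - 418/229 = 410179/229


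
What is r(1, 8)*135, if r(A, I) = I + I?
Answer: 2160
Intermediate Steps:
r(A, I) = 2*I
r(1, 8)*135 = (2*8)*135 = 16*135 = 2160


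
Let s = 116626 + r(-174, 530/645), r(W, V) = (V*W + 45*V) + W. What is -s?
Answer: -116346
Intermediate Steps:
r(W, V) = W + 45*V + V*W (r(W, V) = (45*V + V*W) + W = W + 45*V + V*W)
s = 116346 (s = 116626 + (-174 + 45*(530/645) + (530/645)*(-174)) = 116626 + (-174 + 45*(530*(1/645)) + (530*(1/645))*(-174)) = 116626 + (-174 + 45*(106/129) + (106/129)*(-174)) = 116626 + (-174 + 1590/43 - 6148/43) = 116626 - 280 = 116346)
-s = -1*116346 = -116346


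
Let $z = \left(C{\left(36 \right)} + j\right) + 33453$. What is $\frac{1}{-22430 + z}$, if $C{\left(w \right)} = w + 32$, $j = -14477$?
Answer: $- \frac{1}{3386} \approx -0.00029533$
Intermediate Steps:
$C{\left(w \right)} = 32 + w$
$z = 19044$ ($z = \left(\left(32 + 36\right) - 14477\right) + 33453 = \left(68 - 14477\right) + 33453 = -14409 + 33453 = 19044$)
$\frac{1}{-22430 + z} = \frac{1}{-22430 + 19044} = \frac{1}{-3386} = - \frac{1}{3386}$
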